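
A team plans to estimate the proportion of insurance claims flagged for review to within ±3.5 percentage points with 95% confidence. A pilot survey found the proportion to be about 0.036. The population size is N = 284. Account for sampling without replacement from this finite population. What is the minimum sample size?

For a proportion with margin E = 0.035 at 95% confidence, z = 1.960.
n = p̂(1−p̂)(z/E)² = 0.036 × 0.964 × (1.960/0.035)² = 108.83 — call this n₀.
Finite-population correction with N = 284: n = n₀ / (1 + (n₀−1)/N) = 108.83 / 1.38 = 78.86
Round up: n = 79.

79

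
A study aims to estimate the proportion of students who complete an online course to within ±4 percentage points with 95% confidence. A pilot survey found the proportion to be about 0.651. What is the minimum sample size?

For a proportion with margin E = 0.04 at 95% confidence, z = 1.960.
n = p̂(1−p̂)(z/E)² = 0.651 × 0.349 × (1.960/0.04)² = 545.50
Round up: n = 546.

546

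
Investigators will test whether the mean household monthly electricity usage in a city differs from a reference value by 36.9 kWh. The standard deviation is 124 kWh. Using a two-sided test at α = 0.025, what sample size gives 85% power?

122

For a one-sample z-test, n = ((z_{α/2} + z_β)·σ/δ)².
z_{α/2} = 2.241 (two-sided α = 0.025); z_β = 1.036 (power 85% → β = 0.15).
n = (3.277 × 124 / 36.9)² = 121.27
Round up: n = 122.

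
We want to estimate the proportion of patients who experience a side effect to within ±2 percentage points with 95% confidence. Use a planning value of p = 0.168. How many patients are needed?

For a proportion with margin E = 0.02 at 95% confidence, z = 1.960.
n = p̂(1−p̂)(z/E)² = 0.168 × 0.832 × (1.960/0.02)² = 1342.41
Round up: n = 1343.

1343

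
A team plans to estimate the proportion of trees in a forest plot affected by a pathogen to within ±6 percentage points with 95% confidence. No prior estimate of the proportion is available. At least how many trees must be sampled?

For a proportion with margin E = 0.06 at 95% confidence, z = 1.960.
With no prior estimate, use p = 0.5, which maximizes p(1−p) at 0.25.
n = 0.25 × (z/E)² = 0.25 × (1.960/0.06)² = 266.78
Round up: n = 267.

267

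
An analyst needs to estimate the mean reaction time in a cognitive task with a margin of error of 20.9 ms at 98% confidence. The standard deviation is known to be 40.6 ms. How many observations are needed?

21

For a mean, the margin of error is E = z·σ/√n, so n = (zσ/E)².
At 98% confidence, z = 2.326.
n = (2.326 × 40.6 / 20.9)² = 20.42
Round up: n = 21.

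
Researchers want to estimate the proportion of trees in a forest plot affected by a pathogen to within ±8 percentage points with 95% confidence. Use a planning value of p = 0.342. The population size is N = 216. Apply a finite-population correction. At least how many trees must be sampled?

For a proportion with margin E = 0.08 at 95% confidence, z = 1.960.
n = p̂(1−p̂)(z/E)² = 0.342 × 0.658 × (1.960/0.08)² = 135.08 — call this n₀.
Finite-population correction with N = 216: n = n₀ / (1 + (n₀−1)/N) = 135.08 / 1.621 = 83.33
Round up: n = 84.

84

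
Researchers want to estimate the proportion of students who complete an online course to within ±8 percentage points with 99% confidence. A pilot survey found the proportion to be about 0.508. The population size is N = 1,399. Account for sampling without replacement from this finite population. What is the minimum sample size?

For a proportion with margin E = 0.08 at 99% confidence, z = 2.576.
n = p̂(1−p̂)(z/E)² = 0.508 × 0.492 × (2.576/0.08)² = 259.14 — call this n₀.
Finite-population correction with N = 1,399: n = n₀ / (1 + (n₀−1)/N) = 259.14 / 1.185 = 218.68
Round up: n = 219.

219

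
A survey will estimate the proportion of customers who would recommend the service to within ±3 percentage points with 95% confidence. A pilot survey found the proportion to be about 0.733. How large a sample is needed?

For a proportion with margin E = 0.03 at 95% confidence, z = 1.960.
n = p̂(1−p̂)(z/E)² = 0.733 × 0.267 × (1.960/0.03)² = 835.38
Round up: n = 836.

836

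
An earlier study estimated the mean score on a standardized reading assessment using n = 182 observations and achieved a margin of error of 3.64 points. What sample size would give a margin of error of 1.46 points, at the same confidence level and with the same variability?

Margin of error scales as 1/√n, so n₂ = n₁·(E₁/E₂)².
n₂ = 182 × (3.64/1.46)² = 182 × 6.216 = 1131.31
Round up: n₂ = 1132.

1132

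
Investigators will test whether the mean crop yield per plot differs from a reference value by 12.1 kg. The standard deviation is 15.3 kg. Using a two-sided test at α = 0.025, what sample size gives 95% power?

For a one-sample z-test, n = ((z_{α/2} + z_β)·σ/δ)².
z_{α/2} = 2.241 (two-sided α = 0.025); z_β = 1.645 (power 95% → β = 0.05).
n = (3.886 × 15.3 / 12.1)² = 24.14
Round up: n = 25.

25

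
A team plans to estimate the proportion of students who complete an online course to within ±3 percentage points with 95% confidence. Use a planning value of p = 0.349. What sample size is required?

970

For a proportion with margin E = 0.03 at 95% confidence, z = 1.960.
n = p̂(1−p̂)(z/E)² = 0.349 × 0.651 × (1.960/0.03)² = 969.79
Round up: n = 970.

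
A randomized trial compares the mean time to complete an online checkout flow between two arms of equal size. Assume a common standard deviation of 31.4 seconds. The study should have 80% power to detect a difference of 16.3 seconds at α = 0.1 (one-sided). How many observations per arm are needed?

34 per group

For two equal groups, n per group = 2·((z_α + z_β)·σ/δ)².
z_α = 1.282; z_β = 0.842 (power 80%).
n = 2 × (2.124 × 31.4 / 16.3)² = 2 × 16.74 = 33.48
Round up: n = 34 per group.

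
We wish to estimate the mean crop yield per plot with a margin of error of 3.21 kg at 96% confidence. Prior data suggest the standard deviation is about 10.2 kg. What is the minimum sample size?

43

For a mean, the margin of error is E = z·σ/√n, so n = (zσ/E)².
At 96% confidence, z = 2.054.
n = (2.054 × 10.2 / 3.21)² = 42.60
Round up: n = 43.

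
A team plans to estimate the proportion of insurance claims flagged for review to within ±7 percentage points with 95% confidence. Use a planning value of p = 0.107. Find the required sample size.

n = 75

For a proportion with margin E = 0.07 at 95% confidence, z = 1.960.
n = p̂(1−p̂)(z/E)² = 0.107 × 0.893 × (1.960/0.07)² = 74.91
Round up: n = 75.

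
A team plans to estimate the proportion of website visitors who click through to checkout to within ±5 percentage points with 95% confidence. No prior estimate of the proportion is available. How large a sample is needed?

385

For a proportion with margin E = 0.05 at 95% confidence, z = 1.960.
With no prior estimate, use p = 0.5, which maximizes p(1−p) at 0.25.
n = 0.25 × (z/E)² = 0.25 × (1.960/0.05)² = 384.16
Round up: n = 385.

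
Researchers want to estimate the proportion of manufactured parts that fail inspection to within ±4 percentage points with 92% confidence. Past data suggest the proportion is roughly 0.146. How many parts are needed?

For a proportion with margin E = 0.04 at 92% confidence, z = 1.751.
n = p̂(1−p̂)(z/E)² = 0.146 × 0.854 × (1.751/0.04)² = 238.93
Round up: n = 239.

239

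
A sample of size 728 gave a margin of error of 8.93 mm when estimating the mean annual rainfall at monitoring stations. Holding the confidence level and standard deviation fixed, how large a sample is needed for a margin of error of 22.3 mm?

Margin of error scales as 1/√n, so n₂ = n₁·(E₁/E₂)².
n₂ = 728 × (8.93/22.3)² = 728 × 0.1604 = 116.77
Round up: n₂ = 117.

n = 117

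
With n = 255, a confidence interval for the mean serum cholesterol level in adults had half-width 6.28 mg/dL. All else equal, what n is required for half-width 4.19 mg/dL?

Margin of error scales as 1/√n, so n₂ = n₁·(E₁/E₂)².
n₂ = 255 × (6.28/4.19)² = 255 × 2.246 = 572.73
Round up: n₂ = 573.

573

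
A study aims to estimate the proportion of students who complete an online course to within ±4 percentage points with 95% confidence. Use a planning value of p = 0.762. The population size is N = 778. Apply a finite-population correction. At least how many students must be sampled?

280

For a proportion with margin E = 0.04 at 95% confidence, z = 1.960.
n = p̂(1−p̂)(z/E)² = 0.762 × 0.238 × (1.960/0.04)² = 435.44 — call this n₀.
Finite-population correction with N = 778: n = n₀ / (1 + (n₀−1)/N) = 435.44 / 1.558 = 279.49
Round up: n = 280.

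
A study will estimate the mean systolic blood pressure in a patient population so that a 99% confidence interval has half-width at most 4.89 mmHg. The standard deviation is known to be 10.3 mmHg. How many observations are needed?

30

For a mean, the margin of error is E = z·σ/√n, so n = (zσ/E)².
At 99% confidence, z = 2.576.
n = (2.576 × 10.3 / 4.89)² = 29.44
Round up: n = 30.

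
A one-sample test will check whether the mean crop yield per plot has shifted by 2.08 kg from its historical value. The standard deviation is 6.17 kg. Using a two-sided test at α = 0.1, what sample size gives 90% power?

For a one-sample z-test, n = ((z_{α/2} + z_β)·σ/δ)².
z_{α/2} = 1.645 (two-sided α = 0.1); z_β = 1.282 (power 90% → β = 0.1).
n = (2.927 × 6.17 / 2.08)² = 75.39
Round up: n = 76.

76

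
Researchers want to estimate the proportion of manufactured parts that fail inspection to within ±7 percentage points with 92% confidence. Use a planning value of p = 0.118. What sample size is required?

66

For a proportion with margin E = 0.07 at 92% confidence, z = 1.751.
n = p̂(1−p̂)(z/E)² = 0.118 × 0.882 × (1.751/0.07)² = 65.12
Round up: n = 66.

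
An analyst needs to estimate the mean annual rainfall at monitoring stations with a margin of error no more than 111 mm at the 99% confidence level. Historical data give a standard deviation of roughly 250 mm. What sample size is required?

For a mean, the margin of error is E = z·σ/√n, so n = (zσ/E)².
At 99% confidence, z = 2.576.
n = (2.576 × 250 / 111)² = 33.66
Round up: n = 34.

n = 34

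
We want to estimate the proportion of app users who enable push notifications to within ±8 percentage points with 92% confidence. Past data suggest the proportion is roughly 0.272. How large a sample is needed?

95

For a proportion with margin E = 0.08 at 92% confidence, z = 1.751.
n = p̂(1−p̂)(z/E)² = 0.272 × 0.728 × (1.751/0.08)² = 94.86
Round up: n = 95.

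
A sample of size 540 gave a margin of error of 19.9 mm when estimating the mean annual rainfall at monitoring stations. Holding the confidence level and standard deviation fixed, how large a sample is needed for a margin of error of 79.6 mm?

34

Margin of error scales as 1/√n, so n₂ = n₁·(E₁/E₂)².
n₂ = 540 × (19.9/79.6)² = 540 × 0.0625 = 33.75
Round up: n₂ = 34.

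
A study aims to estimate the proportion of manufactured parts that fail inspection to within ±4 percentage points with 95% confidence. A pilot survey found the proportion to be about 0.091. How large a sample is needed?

For a proportion with margin E = 0.04 at 95% confidence, z = 1.960.
n = p̂(1−p̂)(z/E)² = 0.091 × 0.909 × (1.960/0.04)² = 198.61
Round up: n = 199.

199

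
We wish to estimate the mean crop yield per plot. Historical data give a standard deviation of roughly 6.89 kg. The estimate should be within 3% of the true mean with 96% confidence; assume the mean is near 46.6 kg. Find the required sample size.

n = 103

For a mean, the margin of error is E = z·σ/√n, so n = (zσ/E)².
At 96% confidence, z = 2.054.
E = 3% of 46.6 = 1.398 kg.
n = (2.054 × 6.89 / 1.398)² = 102.48
Round up: n = 103.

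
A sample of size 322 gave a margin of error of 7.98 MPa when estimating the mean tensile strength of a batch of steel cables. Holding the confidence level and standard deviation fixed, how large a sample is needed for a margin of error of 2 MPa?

Margin of error scales as 1/√n, so n₂ = n₁·(E₁/E₂)².
n₂ = 322 × (7.98/2)² = 322 × 15.92 = 5126.24
Round up: n₂ = 5127.

5127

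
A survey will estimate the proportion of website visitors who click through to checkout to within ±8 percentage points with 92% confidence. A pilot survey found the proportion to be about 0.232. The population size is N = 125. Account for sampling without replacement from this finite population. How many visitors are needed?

For a proportion with margin E = 0.08 at 92% confidence, z = 1.751.
n = p̂(1−p̂)(z/E)² = 0.232 × 0.768 × (1.751/0.08)² = 85.36 — call this n₀.
Finite-population correction with N = 125: n = n₀ / (1 + (n₀−1)/N) = 85.36 / 1.675 = 50.96
Round up: n = 51.

n = 51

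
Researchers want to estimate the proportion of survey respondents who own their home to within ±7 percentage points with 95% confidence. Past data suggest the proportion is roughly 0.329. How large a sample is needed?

For a proportion with margin E = 0.07 at 95% confidence, z = 1.960.
n = p̂(1−p̂)(z/E)² = 0.329 × 0.671 × (1.960/0.07)² = 173.08
Round up: n = 174.

174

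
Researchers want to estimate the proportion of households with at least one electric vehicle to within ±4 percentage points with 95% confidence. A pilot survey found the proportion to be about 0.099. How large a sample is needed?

For a proportion with margin E = 0.04 at 95% confidence, z = 1.960.
n = p̂(1−p̂)(z/E)² = 0.099 × 0.901 × (1.960/0.04)² = 214.17
Round up: n = 215.

215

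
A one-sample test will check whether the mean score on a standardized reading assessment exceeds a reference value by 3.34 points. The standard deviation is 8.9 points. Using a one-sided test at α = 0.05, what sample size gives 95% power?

n = 77

For a one-sample z-test, n = ((z_α + z_β)·σ/δ)².
z_α = 1.645 (one-sided α = 0.05); z_β = 1.645 (power 95% → β = 0.05).
n = (3.290 × 8.9 / 3.34)² = 76.86
Round up: n = 77.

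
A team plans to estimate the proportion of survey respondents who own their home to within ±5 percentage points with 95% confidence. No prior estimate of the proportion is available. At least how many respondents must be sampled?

For a proportion with margin E = 0.05 at 95% confidence, z = 1.960.
With no prior estimate, use p = 0.5, which maximizes p(1−p) at 0.25.
n = 0.25 × (z/E)² = 0.25 × (1.960/0.05)² = 384.16
Round up: n = 385.

n = 385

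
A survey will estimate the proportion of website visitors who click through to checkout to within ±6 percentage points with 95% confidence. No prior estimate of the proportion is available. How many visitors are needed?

For a proportion with margin E = 0.06 at 95% confidence, z = 1.960.
With no prior estimate, use p = 0.5, which maximizes p(1−p) at 0.25.
n = 0.25 × (z/E)² = 0.25 × (1.960/0.06)² = 266.78
Round up: n = 267.

n = 267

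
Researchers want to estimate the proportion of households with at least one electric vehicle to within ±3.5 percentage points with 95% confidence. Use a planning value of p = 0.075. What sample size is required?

For a proportion with margin E = 0.035 at 95% confidence, z = 1.960.
n = p̂(1−p̂)(z/E)² = 0.075 × 0.925 × (1.960/0.035)² = 217.56
Round up: n = 218.

218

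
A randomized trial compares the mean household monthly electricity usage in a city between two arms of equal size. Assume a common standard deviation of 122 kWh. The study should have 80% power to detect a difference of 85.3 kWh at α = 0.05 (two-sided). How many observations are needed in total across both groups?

For two equal groups, n per group = 2·((z_{α/2} + z_β)·σ/δ)².
z_{α/2} = 1.960; z_β = 0.842 (power 80%).
n = 2 × (2.802 × 122 / 85.3)² = 2 × 16.06 = 32.12
Round up: n = 33 per group.
Total across both groups: 2 × 33 = 66.

66 total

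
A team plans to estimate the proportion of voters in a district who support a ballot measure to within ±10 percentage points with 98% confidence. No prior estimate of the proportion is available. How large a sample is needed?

136

For a proportion with margin E = 0.1 at 98% confidence, z = 2.326.
With no prior estimate, use p = 0.5, which maximizes p(1−p) at 0.25.
n = 0.25 × (z/E)² = 0.25 × (2.326/0.1)² = 135.26
Round up: n = 136.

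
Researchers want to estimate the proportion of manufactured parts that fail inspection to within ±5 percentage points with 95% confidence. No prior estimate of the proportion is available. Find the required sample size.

385

For a proportion with margin E = 0.05 at 95% confidence, z = 1.960.
With no prior estimate, use p = 0.5, which maximizes p(1−p) at 0.25.
n = 0.25 × (z/E)² = 0.25 × (1.960/0.05)² = 384.16
Round up: n = 385.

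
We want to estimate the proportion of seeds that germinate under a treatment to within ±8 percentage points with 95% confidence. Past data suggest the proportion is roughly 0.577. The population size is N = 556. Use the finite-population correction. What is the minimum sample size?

For a proportion with margin E = 0.08 at 95% confidence, z = 1.960.
n = p̂(1−p̂)(z/E)² = 0.577 × 0.423 × (1.960/0.08)² = 146.50 — call this n₀.
Finite-population correction with N = 556: n = n₀ / (1 + (n₀−1)/N) = 146.50 / 1.262 = 116.09
Round up: n = 117.

n = 117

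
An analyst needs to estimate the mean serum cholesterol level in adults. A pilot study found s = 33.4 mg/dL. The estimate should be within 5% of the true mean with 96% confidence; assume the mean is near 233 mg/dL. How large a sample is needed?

For a mean, the margin of error is E = z·σ/√n, so n = (zσ/E)².
At 96% confidence, z = 2.054.
E = 5% of 233 = 11.65 mg/dL.
n = (2.054 × 33.4 / 11.65)² = 34.68
Round up: n = 35.

35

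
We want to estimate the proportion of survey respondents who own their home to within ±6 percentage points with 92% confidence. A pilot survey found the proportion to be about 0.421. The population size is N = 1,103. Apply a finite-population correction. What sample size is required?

For a proportion with margin E = 0.06 at 92% confidence, z = 1.751.
n = p̂(1−p̂)(z/E)² = 0.421 × 0.579 × (1.751/0.06)² = 207.60 — call this n₀.
Finite-population correction with N = 1,103: n = n₀ / (1 + (n₀−1)/N) = 207.60 / 1.187 = 174.89
Round up: n = 175.

175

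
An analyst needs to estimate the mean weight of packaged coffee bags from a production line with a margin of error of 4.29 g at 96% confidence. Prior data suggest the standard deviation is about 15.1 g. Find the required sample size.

For a mean, the margin of error is E = z·σ/√n, so n = (zσ/E)².
At 96% confidence, z = 2.054.
n = (2.054 × 15.1 / 4.29)² = 52.27
Round up: n = 53.

n = 53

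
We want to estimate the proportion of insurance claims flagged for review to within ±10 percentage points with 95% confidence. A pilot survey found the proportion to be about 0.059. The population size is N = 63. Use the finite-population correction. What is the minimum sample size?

For a proportion with margin E = 0.1 at 95% confidence, z = 1.960.
n = p̂(1−p̂)(z/E)² = 0.059 × 0.941 × (1.960/0.1)² = 21.33 — call this n₀.
Finite-population correction with N = 63: n = n₀ / (1 + (n₀−1)/N) = 21.33 / 1.323 = 16.12
Round up: n = 17.

n = 17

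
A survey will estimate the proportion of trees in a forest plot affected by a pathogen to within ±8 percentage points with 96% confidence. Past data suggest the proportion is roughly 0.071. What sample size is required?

For a proportion with margin E = 0.08 at 96% confidence, z = 2.054.
n = p̂(1−p̂)(z/E)² = 0.071 × 0.929 × (2.054/0.08)² = 43.48
Round up: n = 44.

n = 44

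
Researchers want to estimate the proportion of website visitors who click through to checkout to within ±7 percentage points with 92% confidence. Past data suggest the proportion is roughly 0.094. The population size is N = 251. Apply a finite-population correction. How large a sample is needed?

For a proportion with margin E = 0.07 at 92% confidence, z = 1.751.
n = p̂(1−p̂)(z/E)² = 0.094 × 0.906 × (1.751/0.07)² = 53.29 — call this n₀.
Finite-population correction with N = 251: n = n₀ / (1 + (n₀−1)/N) = 53.29 / 1.208 = 44.11
Round up: n = 45.

45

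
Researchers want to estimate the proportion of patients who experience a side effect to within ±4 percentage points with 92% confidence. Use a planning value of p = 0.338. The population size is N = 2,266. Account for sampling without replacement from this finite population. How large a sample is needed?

n = 361

For a proportion with margin E = 0.04 at 92% confidence, z = 1.751.
n = p̂(1−p̂)(z/E)² = 0.338 × 0.662 × (1.751/0.04)² = 428.77 — call this n₀.
Finite-population correction with N = 2,266: n = n₀ / (1 + (n₀−1)/N) = 428.77 / 1.189 = 360.61
Round up: n = 361.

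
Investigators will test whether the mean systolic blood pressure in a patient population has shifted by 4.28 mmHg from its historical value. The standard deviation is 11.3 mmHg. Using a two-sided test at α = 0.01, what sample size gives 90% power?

n = 104

For a one-sample z-test, n = ((z_{α/2} + z_β)·σ/δ)².
z_{α/2} = 2.576 (two-sided α = 0.01); z_β = 1.282 (power 90% → β = 0.1).
n = (3.858 × 11.3 / 4.28)² = 103.75
Round up: n = 104.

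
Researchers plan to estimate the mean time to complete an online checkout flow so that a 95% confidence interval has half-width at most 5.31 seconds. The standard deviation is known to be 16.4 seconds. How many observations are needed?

For a mean, the margin of error is E = z·σ/√n, so n = (zσ/E)².
At 95% confidence, z = 1.960.
n = (1.960 × 16.4 / 5.31)² = 36.64
Round up: n = 37.

37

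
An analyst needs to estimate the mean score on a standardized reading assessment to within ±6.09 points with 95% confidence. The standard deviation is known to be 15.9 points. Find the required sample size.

27

For a mean, the margin of error is E = z·σ/√n, so n = (zσ/E)².
At 95% confidence, z = 1.960.
n = (1.960 × 15.9 / 6.09)² = 26.19
Round up: n = 27.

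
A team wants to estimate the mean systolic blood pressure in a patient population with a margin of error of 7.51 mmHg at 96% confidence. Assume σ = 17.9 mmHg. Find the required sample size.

For a mean, the margin of error is E = z·σ/√n, so n = (zσ/E)².
At 96% confidence, z = 2.054.
n = (2.054 × 17.9 / 7.51)² = 23.97
Round up: n = 24.

24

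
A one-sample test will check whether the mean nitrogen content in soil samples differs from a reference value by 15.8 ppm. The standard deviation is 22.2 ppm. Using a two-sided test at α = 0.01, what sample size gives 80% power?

For a one-sample z-test, n = ((z_{α/2} + z_β)·σ/δ)².
z_{α/2} = 2.576 (two-sided α = 0.01); z_β = 0.842 (power 80% → β = 0.2).
n = (3.418 × 22.2 / 15.8)² = 23.06
Round up: n = 24.

24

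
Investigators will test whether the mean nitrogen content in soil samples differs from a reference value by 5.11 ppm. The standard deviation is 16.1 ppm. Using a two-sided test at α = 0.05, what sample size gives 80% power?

n = 78

For a one-sample z-test, n = ((z_{α/2} + z_β)·σ/δ)².
z_{α/2} = 1.960 (two-sided α = 0.05); z_β = 0.842 (power 80% → β = 0.2).
n = (2.802 × 16.1 / 5.11)² = 77.94
Round up: n = 78.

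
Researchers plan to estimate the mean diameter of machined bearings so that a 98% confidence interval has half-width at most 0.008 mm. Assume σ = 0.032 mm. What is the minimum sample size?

87

For a mean, the margin of error is E = z·σ/√n, so n = (zσ/E)².
At 98% confidence, z = 2.326.
n = (2.326 × 0.032 / 0.008)² = 86.56
Round up: n = 87.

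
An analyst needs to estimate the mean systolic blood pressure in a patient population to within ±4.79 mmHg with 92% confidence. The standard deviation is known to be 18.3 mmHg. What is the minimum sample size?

For a mean, the margin of error is E = z·σ/√n, so n = (zσ/E)².
At 92% confidence, z = 1.751.
n = (1.751 × 18.3 / 4.79)² = 44.75
Round up: n = 45.

45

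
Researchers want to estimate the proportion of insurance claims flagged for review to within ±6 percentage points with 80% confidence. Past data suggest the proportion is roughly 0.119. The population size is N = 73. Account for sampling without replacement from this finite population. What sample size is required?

For a proportion with margin E = 0.06 at 80% confidence, z = 1.282.
n = p̂(1−p̂)(z/E)² = 0.119 × 0.881 × (1.282/0.06)² = 47.86 — call this n₀.
Finite-population correction with N = 73: n = n₀ / (1 + (n₀−1)/N) = 47.86 / 1.642 = 29.15
Round up: n = 30.

30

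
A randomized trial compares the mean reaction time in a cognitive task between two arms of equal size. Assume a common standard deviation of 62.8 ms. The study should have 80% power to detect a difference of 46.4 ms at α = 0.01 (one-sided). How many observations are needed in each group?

37 per group

For two equal groups, n per group = 2·((z_α + z_β)·σ/δ)².
z_α = 2.326; z_β = 0.842 (power 80%).
n = 2 × (3.168 × 62.8 / 46.4)² = 2 × 18.38 = 36.76
Round up: n = 37 per group.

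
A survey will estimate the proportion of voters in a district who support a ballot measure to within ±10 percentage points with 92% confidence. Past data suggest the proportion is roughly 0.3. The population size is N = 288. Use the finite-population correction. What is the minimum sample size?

For a proportion with margin E = 0.1 at 92% confidence, z = 1.751.
n = p̂(1−p̂)(z/E)² = 0.3 × 0.7 × (1.751/0.1)² = 64.39 — call this n₀.
Finite-population correction with N = 288: n = n₀ / (1 + (n₀−1)/N) = 64.39 / 1.22 = 52.78
Round up: n = 53.

53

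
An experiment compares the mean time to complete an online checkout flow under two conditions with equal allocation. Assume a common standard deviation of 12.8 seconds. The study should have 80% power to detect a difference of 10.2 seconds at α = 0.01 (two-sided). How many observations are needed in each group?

37 per group

For two equal groups, n per group = 2·((z_{α/2} + z_β)·σ/δ)².
z_{α/2} = 2.576; z_β = 0.842 (power 80%).
n = 2 × (3.418 × 12.8 / 10.2)² = 2 × 18.40 = 36.80
Round up: n = 37 per group.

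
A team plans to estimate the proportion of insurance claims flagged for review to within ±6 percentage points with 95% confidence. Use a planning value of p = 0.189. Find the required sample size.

164

For a proportion with margin E = 0.06 at 95% confidence, z = 1.960.
n = p̂(1−p̂)(z/E)² = 0.189 × 0.811 × (1.960/0.06)² = 163.57
Round up: n = 164.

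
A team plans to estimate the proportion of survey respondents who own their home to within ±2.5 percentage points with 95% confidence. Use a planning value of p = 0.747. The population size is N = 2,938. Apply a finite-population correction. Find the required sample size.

For a proportion with margin E = 0.025 at 95% confidence, z = 1.960.
n = p̂(1−p̂)(z/E)² = 0.747 × 0.253 × (1.960/0.025)² = 1161.64 — call this n₀.
Finite-population correction with N = 2,938: n = n₀ / (1 + (n₀−1)/N) = 1161.64 / 1.395 = 832.72
Round up: n = 833.

n = 833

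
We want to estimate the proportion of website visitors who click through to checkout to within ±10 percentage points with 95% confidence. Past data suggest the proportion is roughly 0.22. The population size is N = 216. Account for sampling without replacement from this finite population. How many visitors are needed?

For a proportion with margin E = 0.1 at 95% confidence, z = 1.960.
n = p̂(1−p̂)(z/E)² = 0.22 × 0.78 × (1.960/0.1)² = 65.92 — call this n₀.
Finite-population correction with N = 216: n = n₀ / (1 + (n₀−1)/N) = 65.92 / 1.301 = 50.67
Round up: n = 51.

n = 51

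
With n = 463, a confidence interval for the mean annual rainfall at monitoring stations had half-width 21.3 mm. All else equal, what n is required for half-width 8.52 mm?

Margin of error scales as 1/√n, so n₂ = n₁·(E₁/E₂)².
n₂ = 463 × (21.3/8.52)² = 463 × 6.25 = 2893.75
Round up: n₂ = 2894.

2894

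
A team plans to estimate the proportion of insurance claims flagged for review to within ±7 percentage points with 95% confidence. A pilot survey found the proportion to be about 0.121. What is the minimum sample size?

84

For a proportion with margin E = 0.07 at 95% confidence, z = 1.960.
n = p̂(1−p̂)(z/E)² = 0.121 × 0.879 × (1.960/0.07)² = 83.39
Round up: n = 84.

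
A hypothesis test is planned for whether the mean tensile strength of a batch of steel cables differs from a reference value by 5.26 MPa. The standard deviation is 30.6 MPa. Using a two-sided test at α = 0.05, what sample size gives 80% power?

266

For a one-sample z-test, n = ((z_{α/2} + z_β)·σ/δ)².
z_{α/2} = 1.960 (two-sided α = 0.05); z_β = 0.842 (power 80% → β = 0.2).
n = (2.802 × 30.6 / 5.26)² = 265.71
Round up: n = 266.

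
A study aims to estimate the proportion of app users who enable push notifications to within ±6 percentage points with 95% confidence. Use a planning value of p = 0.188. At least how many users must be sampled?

163

For a proportion with margin E = 0.06 at 95% confidence, z = 1.960.
n = p̂(1−p̂)(z/E)² = 0.188 × 0.812 × (1.960/0.06)² = 162.90
Round up: n = 163.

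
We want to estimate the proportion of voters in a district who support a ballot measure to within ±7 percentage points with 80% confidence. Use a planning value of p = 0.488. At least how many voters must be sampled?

84

For a proportion with margin E = 0.07 at 80% confidence, z = 1.282.
n = p̂(1−p̂)(z/E)² = 0.488 × 0.512 × (1.282/0.07)² = 83.80
Round up: n = 84.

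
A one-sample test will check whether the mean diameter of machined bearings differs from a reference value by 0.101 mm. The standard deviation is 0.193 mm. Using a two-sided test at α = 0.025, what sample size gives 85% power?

40

For a one-sample z-test, n = ((z_{α/2} + z_β)·σ/δ)².
z_{α/2} = 2.241 (two-sided α = 0.025); z_β = 1.036 (power 85% → β = 0.15).
n = (3.277 × 0.193 / 0.101)² = 39.21
Round up: n = 40.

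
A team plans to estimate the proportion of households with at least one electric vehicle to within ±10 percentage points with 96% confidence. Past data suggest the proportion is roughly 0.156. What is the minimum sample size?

56

For a proportion with margin E = 0.1 at 96% confidence, z = 2.054.
n = p̂(1−p̂)(z/E)² = 0.156 × 0.844 × (2.054/0.1)² = 55.55
Round up: n = 56.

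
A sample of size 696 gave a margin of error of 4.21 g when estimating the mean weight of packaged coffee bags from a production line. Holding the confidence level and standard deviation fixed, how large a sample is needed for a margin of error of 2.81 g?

1563

Margin of error scales as 1/√n, so n₂ = n₁·(E₁/E₂)².
n₂ = 696 × (4.21/2.81)² = 696 × 2.245 = 1562.52
Round up: n₂ = 1563.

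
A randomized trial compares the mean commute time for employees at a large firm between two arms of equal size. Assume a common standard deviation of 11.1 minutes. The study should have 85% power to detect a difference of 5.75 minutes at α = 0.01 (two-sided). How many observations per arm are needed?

For two equal groups, n per group = 2·((z_{α/2} + z_β)·σ/δ)².
z_{α/2} = 2.576; z_β = 1.036 (power 85%).
n = 2 × (3.612 × 11.1 / 5.75)² = 2 × 48.62 = 97.24
Round up: n = 98 per group.

98 per group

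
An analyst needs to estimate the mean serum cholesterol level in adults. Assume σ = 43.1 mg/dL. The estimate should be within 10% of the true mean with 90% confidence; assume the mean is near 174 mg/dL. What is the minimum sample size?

n = 17

For a mean, the margin of error is E = z·σ/√n, so n = (zσ/E)².
At 90% confidence, z = 1.645.
E = 10% of 174 = 17.4 mg/dL.
n = (1.645 × 43.1 / 17.4)² = 16.60
Round up: n = 17.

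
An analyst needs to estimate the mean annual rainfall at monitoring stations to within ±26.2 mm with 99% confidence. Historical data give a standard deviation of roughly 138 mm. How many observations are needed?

185

For a mean, the margin of error is E = z·σ/√n, so n = (zσ/E)².
At 99% confidence, z = 2.576.
n = (2.576 × 138 / 26.2)² = 184.10
Round up: n = 185.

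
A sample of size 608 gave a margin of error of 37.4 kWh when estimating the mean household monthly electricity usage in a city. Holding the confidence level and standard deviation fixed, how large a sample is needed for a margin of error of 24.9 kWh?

1372

Margin of error scales as 1/√n, so n₂ = n₁·(E₁/E₂)².
n₂ = 608 × (37.4/24.9)² = 608 × 2.256 = 1371.65
Round up: n₂ = 1372.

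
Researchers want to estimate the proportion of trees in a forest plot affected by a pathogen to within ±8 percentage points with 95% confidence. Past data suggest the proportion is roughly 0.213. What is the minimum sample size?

n = 101

For a proportion with margin E = 0.08 at 95% confidence, z = 1.960.
n = p̂(1−p̂)(z/E)² = 0.213 × 0.787 × (1.960/0.08)² = 100.62
Round up: n = 101.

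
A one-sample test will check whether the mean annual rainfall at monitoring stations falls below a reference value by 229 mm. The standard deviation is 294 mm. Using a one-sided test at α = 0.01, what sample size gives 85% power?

n = 19

For a one-sample z-test, n = ((z_α + z_β)·σ/δ)².
z_α = 2.326 (one-sided α = 0.01); z_β = 1.036 (power 85% → β = 0.15).
n = (3.362 × 294 / 229)² = 18.63
Round up: n = 19.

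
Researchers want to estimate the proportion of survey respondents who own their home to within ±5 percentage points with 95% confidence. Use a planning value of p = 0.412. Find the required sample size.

373

For a proportion with margin E = 0.05 at 95% confidence, z = 1.960.
n = p̂(1−p̂)(z/E)² = 0.412 × 0.588 × (1.960/0.05)² = 372.26
Round up: n = 373.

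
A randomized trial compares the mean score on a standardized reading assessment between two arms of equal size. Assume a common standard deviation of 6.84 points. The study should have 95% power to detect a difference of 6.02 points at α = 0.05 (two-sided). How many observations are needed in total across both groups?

For two equal groups, n per group = 2·((z_{α/2} + z_β)·σ/δ)².
z_{α/2} = 1.960; z_β = 1.645 (power 95%).
n = 2 × (3.605 × 6.84 / 6.02)² = 2 × 16.78 = 33.56
Round up: n = 34 per group.
Total across both groups: 2 × 34 = 68.

68 total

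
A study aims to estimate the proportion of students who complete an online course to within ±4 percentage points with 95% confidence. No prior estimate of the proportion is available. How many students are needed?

For a proportion with margin E = 0.04 at 95% confidence, z = 1.960.
With no prior estimate, use p = 0.5, which maximizes p(1−p) at 0.25.
n = 0.25 × (z/E)² = 0.25 × (1.960/0.04)² = 600.25
Round up: n = 601.

n = 601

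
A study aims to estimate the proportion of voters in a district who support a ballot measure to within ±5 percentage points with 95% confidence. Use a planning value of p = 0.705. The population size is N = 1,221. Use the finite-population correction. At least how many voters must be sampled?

For a proportion with margin E = 0.05 at 95% confidence, z = 1.960.
n = p̂(1−p̂)(z/E)² = 0.705 × 0.295 × (1.960/0.05)² = 319.58 — call this n₀.
Finite-population correction with N = 1,221: n = n₀ / (1 + (n₀−1)/N) = 319.58 / 1.261 = 253.43
Round up: n = 254.

n = 254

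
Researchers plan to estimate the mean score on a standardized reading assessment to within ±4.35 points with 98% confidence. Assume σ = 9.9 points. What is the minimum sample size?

For a mean, the margin of error is E = z·σ/√n, so n = (zσ/E)².
At 98% confidence, z = 2.326.
n = (2.326 × 9.9 / 4.35)² = 28.02
Round up: n = 29.

29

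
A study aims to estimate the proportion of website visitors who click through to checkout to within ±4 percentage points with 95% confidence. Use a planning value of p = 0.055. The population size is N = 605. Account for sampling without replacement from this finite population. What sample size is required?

For a proportion with margin E = 0.04 at 95% confidence, z = 1.960.
n = p̂(1−p̂)(z/E)² = 0.055 × 0.945 × (1.960/0.04)² = 124.79 — call this n₀.
Finite-population correction with N = 605: n = n₀ / (1 + (n₀−1)/N) = 124.79 / 1.205 = 103.56
Round up: n = 104.

n = 104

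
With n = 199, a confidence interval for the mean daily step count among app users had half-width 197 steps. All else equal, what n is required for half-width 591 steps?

Margin of error scales as 1/√n, so n₂ = n₁·(E₁/E₂)².
n₂ = 199 × (197/591)² = 199 × 0.1111 = 22.11
Round up: n₂ = 23.

n = 23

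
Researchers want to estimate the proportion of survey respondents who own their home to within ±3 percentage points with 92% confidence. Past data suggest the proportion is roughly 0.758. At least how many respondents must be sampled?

For a proportion with margin E = 0.03 at 92% confidence, z = 1.751.
n = p̂(1−p̂)(z/E)² = 0.758 × 0.242 × (1.751/0.03)² = 624.91
Round up: n = 625.

625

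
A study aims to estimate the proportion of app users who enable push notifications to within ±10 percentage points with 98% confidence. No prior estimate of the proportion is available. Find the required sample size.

For a proportion with margin E = 0.1 at 98% confidence, z = 2.326.
With no prior estimate, use p = 0.5, which maximizes p(1−p) at 0.25.
n = 0.25 × (z/E)² = 0.25 × (2.326/0.1)² = 135.26
Round up: n = 136.

136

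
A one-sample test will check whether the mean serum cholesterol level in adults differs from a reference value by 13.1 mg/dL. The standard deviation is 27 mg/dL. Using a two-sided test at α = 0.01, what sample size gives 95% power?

n = 76

For a one-sample z-test, n = ((z_{α/2} + z_β)·σ/δ)².
z_{α/2} = 2.576 (two-sided α = 0.01); z_β = 1.645 (power 95% → β = 0.05).
n = (4.221 × 27 / 13.1)² = 75.69
Round up: n = 76.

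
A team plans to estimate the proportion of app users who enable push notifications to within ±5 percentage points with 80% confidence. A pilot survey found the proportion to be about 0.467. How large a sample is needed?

For a proportion with margin E = 0.05 at 80% confidence, z = 1.282.
n = p̂(1−p̂)(z/E)² = 0.467 × 0.533 × (1.282/0.05)² = 163.64
Round up: n = 164.

164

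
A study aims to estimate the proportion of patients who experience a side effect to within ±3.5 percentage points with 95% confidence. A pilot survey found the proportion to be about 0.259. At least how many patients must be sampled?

For a proportion with margin E = 0.035 at 95% confidence, z = 1.960.
n = p̂(1−p̂)(z/E)² = 0.259 × 0.741 × (1.960/0.035)² = 601.86
Round up: n = 602.

602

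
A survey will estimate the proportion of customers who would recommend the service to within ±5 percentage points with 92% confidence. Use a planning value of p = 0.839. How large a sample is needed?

n = 166

For a proportion with margin E = 0.05 at 92% confidence, z = 1.751.
n = p̂(1−p̂)(z/E)² = 0.839 × 0.161 × (1.751/0.05)² = 165.66
Round up: n = 166.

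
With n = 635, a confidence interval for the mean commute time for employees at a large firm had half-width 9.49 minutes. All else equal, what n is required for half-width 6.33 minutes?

1428

Margin of error scales as 1/√n, so n₂ = n₁·(E₁/E₂)².
n₂ = 635 × (9.49/6.33)² = 635 × 2.248 = 1427.48
Round up: n₂ = 1428.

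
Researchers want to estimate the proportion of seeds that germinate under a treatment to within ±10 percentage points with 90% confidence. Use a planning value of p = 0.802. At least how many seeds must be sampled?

For a proportion with margin E = 0.1 at 90% confidence, z = 1.645.
n = p̂(1−p̂)(z/E)² = 0.802 × 0.198 × (1.645/0.1)² = 42.97
Round up: n = 43.

43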